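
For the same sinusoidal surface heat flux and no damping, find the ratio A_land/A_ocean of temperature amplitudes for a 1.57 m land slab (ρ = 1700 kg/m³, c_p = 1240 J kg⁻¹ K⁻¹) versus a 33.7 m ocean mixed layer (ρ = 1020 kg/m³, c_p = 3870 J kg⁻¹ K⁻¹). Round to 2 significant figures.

C_ocean = 1020 × 3870 × 33.7 = 1.33×10^8 J/(m²·K).
C_land = 1700 × 1240 × 1.57 = 3.31×10^6 J/(m²·K).
Undamped amplitude ∝ 1/C, so A_land/A_ocean = C_ocean/C_land = 40.2.

40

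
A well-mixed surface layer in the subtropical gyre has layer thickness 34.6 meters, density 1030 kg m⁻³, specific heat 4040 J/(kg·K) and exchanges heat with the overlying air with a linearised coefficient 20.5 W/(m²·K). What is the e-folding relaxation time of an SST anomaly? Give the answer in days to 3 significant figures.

81.3 days

Areal heat capacity C = ρ c_p D = 1030 × 4040 × 34.6 = 1.44×10^8 J/(m^2 K).
Relaxation time τ = C / λ = 1.44×10^8 / 20.5 = 7.02×10^6 s.
In days: 7.02×10^6 s / (86400 s/day) = 81.3 days.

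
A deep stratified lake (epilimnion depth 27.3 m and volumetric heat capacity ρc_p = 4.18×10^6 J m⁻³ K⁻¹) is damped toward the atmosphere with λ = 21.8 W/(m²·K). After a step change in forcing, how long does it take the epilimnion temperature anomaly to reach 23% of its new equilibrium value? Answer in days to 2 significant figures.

16 days

Areal heat capacity C = ρc_p × D = 4.18×10^6 × 27.3 = 1.14×10^8 J/(m²·K).
τ = C / λ = 1.14×10^8 / 21.8 = 5.23×10^6 s.
Fraction reached: 1 − e^(−t/τ) = 0.23 ⇒ t = −τ ln(1 − 0.23) = τ × 0.261.
t = 1.37×10^6 s = 15.8 days.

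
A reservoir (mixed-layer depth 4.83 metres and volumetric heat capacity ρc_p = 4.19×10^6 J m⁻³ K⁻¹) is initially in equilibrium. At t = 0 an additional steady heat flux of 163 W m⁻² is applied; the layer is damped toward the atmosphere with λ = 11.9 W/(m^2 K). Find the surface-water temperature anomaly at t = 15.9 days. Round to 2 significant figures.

Areal heat capacity C = ρc_p × D = 4.19×10^6 × 4.83 = 2.02×10^7 J/(m²·K).
τ = C / λ = 2.02×10^7 / 11.9 = 1.70×10^6 s.
Equilibrium anomaly ΔT_eq = F / λ = 163 / 11.9 = 13.7 K.
t = 15.9 days = 1.37×10^6 s, so t/τ = 0.808.
ΔT(t) = ΔT_eq (1 − e^(−t/τ)) = 13.7 × (1 − e^−0.808) = 7.59 K.

7.6 K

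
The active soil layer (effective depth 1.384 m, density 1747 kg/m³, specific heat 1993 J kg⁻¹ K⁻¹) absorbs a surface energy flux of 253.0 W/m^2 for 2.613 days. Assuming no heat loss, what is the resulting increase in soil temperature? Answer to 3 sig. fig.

Areal heat capacity C = ρ c_p D = 1747 × 1993 × 1.384 = 4.82×10^6 J/(m^2 K).
Net heat input Q = F Δt = 253.0 × (2.613 days × 86400 s/day) = 5.71×10^7 J/m².
ΔT = Q / C = 5.71×10^7 / 4.82×10^6 = 11.9 K.

11.9 K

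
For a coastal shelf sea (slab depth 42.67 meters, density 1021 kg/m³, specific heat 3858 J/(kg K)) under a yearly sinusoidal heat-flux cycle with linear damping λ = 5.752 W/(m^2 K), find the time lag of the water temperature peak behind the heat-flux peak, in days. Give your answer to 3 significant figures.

81.4 days

Areal heat capacity C = ρ c_p D = 1021 × 3858 × 42.67 = 1.68×10^8 J/(m²·K).
ω = 2π / 3.15×10^7 s = 1.99×10^-7 s⁻¹.
Phase lag φ = arctan(Cω/λ) = arctan(33.5/5.752) = 1.40 rad.
Time lag = φ / ω = 1.40 / 1.99×10^-7 = 7.03×10^6 s = 81.4 days.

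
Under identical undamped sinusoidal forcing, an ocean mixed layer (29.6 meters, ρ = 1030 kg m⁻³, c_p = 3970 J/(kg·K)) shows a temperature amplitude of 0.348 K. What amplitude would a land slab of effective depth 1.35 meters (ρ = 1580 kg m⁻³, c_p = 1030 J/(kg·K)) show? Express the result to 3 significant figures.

C_ocean = 1.21×10^8 J/(m²·K); C_land = 2.20×10^6 J/(m²·K).
A ∝ 1/C ⇒ A_land = A_ocean × C_ocean/C_land = 0.348 × 55.1 = 19.2 K.

19.2 K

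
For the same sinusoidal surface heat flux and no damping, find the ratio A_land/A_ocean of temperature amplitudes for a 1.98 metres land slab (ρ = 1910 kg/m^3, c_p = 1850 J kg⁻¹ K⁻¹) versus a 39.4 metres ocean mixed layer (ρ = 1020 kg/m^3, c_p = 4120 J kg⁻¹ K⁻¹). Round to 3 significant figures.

23.7

C_ocean = 1020 × 4120 × 39.4 = 1.66×10^8 J/(m²·K).
C_land = 1910 × 1850 × 1.98 = 7.00×10^6 J/(m²·K).
Undamped amplitude ∝ 1/C, so A_land/A_ocean = C_ocean/C_land = 23.7.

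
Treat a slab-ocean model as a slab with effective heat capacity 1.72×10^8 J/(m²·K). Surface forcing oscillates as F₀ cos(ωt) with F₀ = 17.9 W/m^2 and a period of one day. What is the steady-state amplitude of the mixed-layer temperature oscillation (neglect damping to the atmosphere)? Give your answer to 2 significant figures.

Areal heat capacity C = 1.72×10^8 J/(m²·K) (given).
Angular frequency ω = 2π / T = 2π / 86400 s = 7.27×10^-5 s⁻¹.
Cω = 1.72×10^8 × 7.27×10^-5 = 12500 W/(m²·K).
Amplitude A = F₀ / (Cω) = 17.9 / 12500 = 0.00143 K.

0.0014 K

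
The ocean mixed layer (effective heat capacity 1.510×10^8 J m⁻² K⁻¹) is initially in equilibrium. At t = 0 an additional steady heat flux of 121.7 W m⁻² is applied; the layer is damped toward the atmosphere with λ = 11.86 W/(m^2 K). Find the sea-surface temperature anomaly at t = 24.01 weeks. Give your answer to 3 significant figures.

Areal heat capacity C = 1.510×10^8 J m⁻² K⁻¹ (given).
τ = C / λ = 1.51×10^8 / 11.86 = 1.27×10^7 s.
Equilibrium anomaly ΔT_eq = F / λ = 121.7 / 11.86 = 10.3 K.
t = 24.01 weeks = 1.45×10^7 s, so t/τ = 1.14.
ΔT(t) = ΔT_eq (1 − e^(−t/τ)) = 10.3 × (1 − e^−1.14) = 6.98 K.

6.98 K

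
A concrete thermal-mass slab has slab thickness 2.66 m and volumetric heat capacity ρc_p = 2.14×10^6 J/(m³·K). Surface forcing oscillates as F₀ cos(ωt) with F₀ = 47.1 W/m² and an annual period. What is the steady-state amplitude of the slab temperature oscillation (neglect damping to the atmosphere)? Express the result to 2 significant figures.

Areal heat capacity C = ρc_p × D = 2.14×10^6 × 2.66 = 5.69×10^6 J m⁻² K⁻¹.
Angular frequency ω = 2π / T = 2π / 3.15×10^7 s = 1.99×10^-7 s⁻¹.
Cω = 5.69×10^6 × 1.99×10^-7 = 1.13 W/(m²·K).
Amplitude A = F₀ / (Cω) = 47.1 / 1.13 = 41.5 K.

42 K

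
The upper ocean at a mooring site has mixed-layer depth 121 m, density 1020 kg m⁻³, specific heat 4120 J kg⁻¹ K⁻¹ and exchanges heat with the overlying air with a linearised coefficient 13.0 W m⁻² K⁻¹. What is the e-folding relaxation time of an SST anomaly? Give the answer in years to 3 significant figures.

Areal heat capacity C = ρ c_p D = 1020 × 4120 × 121 = 5.08×10^8 J m⁻² K⁻¹.
Relaxation time τ = C / λ = 5.08×10^8 / 13.0 = 3.91×10^7 s.
In years: 3.91×10^7 s / (3.156×10^7 s/year) = 1.24 years.

1.24 years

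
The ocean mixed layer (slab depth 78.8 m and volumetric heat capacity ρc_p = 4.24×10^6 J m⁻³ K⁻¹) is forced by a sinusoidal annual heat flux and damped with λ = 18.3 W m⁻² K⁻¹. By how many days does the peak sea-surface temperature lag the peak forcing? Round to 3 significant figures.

Areal heat capacity C = ρc_p × D = 4.24×10^6 × 78.8 = 3.34×10^8 J/(m²·K).
ω = 2π / 3.15×10^7 s = 1.99×10^-7 s⁻¹.
Phase lag φ = arctan(Cω/λ) = arctan(66.6/18.3) = 1.30 rad.
Time lag = φ / ω = 1.30 / 1.99×10^-7 = 6.54×10^6 s = 75.7 days.

75.7 days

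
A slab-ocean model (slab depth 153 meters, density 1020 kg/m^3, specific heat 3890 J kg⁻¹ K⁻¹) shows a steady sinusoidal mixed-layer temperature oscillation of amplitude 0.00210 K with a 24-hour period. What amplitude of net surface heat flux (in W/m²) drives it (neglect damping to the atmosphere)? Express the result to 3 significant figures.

92.7

Areal heat capacity C = ρ c_p D = 1020 × 3890 × 153 = 6.07×10^8 J m⁻² K⁻¹.
ω = 2π / 86400 s = 7.27×10^-5 s⁻¹.
Cω = 6.07×10^8 × 7.27×10^-5 = 44100 W/(m²·K).
F₀ = A × Cω = 0.00210 × 44100 = 92.7 W/m².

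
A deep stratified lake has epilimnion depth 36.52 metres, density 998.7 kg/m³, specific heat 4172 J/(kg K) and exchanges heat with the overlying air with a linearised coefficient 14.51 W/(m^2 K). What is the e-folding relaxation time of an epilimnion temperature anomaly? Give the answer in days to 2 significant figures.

Areal heat capacity C = ρ c_p D = 998.7 × 4172 × 36.52 = 1.52×10^8 J/(m^2 K).
Relaxation time τ = C / λ = 1.52×10^8 / 14.51 = 1.05×10^7 s.
In days: 1.05×10^7 s / (86400 s/day) = 121 days.

120 days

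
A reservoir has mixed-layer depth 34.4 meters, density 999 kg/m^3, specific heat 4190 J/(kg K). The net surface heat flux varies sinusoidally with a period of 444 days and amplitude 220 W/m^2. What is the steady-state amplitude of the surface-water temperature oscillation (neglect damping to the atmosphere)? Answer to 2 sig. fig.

Areal heat capacity C = ρ c_p D = 999 × 4190 × 34.4 = 1.44×10^8 J/(m²·K).
Angular frequency ω = 2π / T = 2π / 3.84×10^7 s = 1.64×10^-7 s⁻¹.
Cω = 1.44×10^8 × 1.64×10^-7 = 23.6 W/(m²·K).
Amplitude A = F₀ / (Cω) = 220 / 23.6 = 9.33 K.

9.3 K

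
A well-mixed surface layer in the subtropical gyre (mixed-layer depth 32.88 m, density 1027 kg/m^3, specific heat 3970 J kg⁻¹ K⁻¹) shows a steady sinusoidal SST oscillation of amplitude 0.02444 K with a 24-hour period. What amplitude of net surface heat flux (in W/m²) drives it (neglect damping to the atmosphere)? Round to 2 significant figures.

240

Areal heat capacity C = ρ c_p D = 1027 × 3970 × 32.88 = 1.34×10^8 J/(m²·K).
ω = 2π / 86400 s = 7.27×10^-5 s⁻¹.
Cω = 1.34×10^8 × 7.27×10^-5 = 9750 W/(m²·K).
F₀ = A × Cω = 0.02444 × 9750 = 238 W/m².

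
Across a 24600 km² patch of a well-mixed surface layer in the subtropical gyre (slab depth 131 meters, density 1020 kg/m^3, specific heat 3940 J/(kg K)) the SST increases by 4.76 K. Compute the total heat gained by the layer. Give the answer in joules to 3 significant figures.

Areal heat capacity C = ρ c_p D = 1020 × 3940 × 131 = 5.26×10^8 J/(m^2 K).
Heat per unit area: q = C ΔT = 5.26×10^8 × 4.76 = 2.51×10^9 J/m².
Total heat: Q = q × A = 2.51×10^9 × (24600 × 10⁶ m²) = 6.16×10^19 J.

6.16×10^19 J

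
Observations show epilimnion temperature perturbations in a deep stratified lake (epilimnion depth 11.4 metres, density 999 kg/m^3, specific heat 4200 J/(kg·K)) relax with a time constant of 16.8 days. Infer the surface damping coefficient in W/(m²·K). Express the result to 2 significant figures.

Areal heat capacity C = ρ c_p D = 999 × 4200 × 11.4 = 4.78×10^7 J/(m²·K).
τ = 16.8 days = 1.45×10^6 s.
λ = C / τ = 4.78×10^7 / 1.45×10^6 = 33.0 W/(m²·K).

33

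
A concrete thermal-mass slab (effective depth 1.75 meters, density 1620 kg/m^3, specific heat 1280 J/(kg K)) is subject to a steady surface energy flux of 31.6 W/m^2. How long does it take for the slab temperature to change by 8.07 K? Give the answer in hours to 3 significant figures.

257 hours

Areal heat capacity C = ρ c_p D = 1620 × 1280 × 1.75 = 3.63×10^6 J/(m²·K).
Time required: Δt = C ΔT / F = 3.63×10^6 × 8.07 / 31.6 = 9.27×10^5 s.
In hours: 9.27×10^5 s / (3600 s/hour) = 257 hours.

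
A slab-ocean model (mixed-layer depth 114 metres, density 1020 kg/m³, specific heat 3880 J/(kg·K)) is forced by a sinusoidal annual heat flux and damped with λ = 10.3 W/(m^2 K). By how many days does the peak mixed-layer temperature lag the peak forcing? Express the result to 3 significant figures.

84.6 days

Areal heat capacity C = ρ c_p D = 1020 × 3880 × 114 = 4.51×10^8 J/(m²·K).
ω = 2π / 3.15×10^7 s = 1.99×10^-7 s⁻¹.
Phase lag φ = arctan(Cω/λ) = arctan(89.9/10.3) = 1.46 rad.
Time lag = φ / ω = 1.46 / 1.99×10^-7 = 7.31×10^6 s = 84.6 days.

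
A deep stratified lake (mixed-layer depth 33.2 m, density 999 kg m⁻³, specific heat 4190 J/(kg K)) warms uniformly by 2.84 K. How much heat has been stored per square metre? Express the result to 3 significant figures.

3.95×10^8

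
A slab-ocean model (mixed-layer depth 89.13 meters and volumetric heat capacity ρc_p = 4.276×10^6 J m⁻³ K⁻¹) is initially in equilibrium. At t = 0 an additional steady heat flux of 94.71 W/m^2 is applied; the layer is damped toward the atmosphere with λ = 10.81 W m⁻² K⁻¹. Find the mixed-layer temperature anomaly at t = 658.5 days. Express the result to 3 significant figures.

Areal heat capacity C = ρc_p × D = 4.276×10^6 × 89.13 = 3.81×10^8 J/(m^2 K).
τ = C / λ = 3.81×10^8 / 10.81 = 3.53×10^7 s.
Equilibrium anomaly ΔT_eq = F / λ = 94.71 / 10.81 = 8.76 K.
t = 658.5 days = 5.69×10^7 s, so t/τ = 1.61.
ΔT(t) = ΔT_eq (1 − e^(−t/τ)) = 8.76 × (1 − e^−1.61) = 7.02 K.

7.02 K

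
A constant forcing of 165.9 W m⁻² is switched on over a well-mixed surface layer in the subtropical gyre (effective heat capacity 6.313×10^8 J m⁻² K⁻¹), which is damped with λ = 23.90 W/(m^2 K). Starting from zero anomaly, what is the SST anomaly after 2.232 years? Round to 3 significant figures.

6.46 K

Areal heat capacity C = 6.313×10^8 J m⁻² K⁻¹ (given).
τ = C / λ = 6.31×10^8 / 23.90 = 2.64×10^7 s.
Equilibrium anomaly ΔT_eq = F / λ = 165.9 / 23.90 = 6.94 K.
t = 2.232 years = 7.04×10^7 s, so t/τ = 2.67.
ΔT(t) = ΔT_eq (1 − e^(−t/τ)) = 6.94 × (1 − e^−2.67) = 6.46 K.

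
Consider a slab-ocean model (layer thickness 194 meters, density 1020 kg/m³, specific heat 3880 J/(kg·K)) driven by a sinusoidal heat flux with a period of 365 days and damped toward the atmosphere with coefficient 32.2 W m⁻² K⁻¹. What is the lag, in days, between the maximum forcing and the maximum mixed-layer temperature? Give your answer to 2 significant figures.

79 days

Areal heat capacity C = ρ c_p D = 1020 × 3880 × 194 = 7.68×10^8 J/(m^2 K).
ω = 2π / 3.15×10^7 s = 1.99×10^-7 s⁻¹.
Phase lag φ = arctan(Cω/λ) = arctan(153/32.2) = 1.36 rad.
Time lag = φ / ω = 1.36 / 1.99×10^-7 = 6.84×10^6 s = 79.2 days.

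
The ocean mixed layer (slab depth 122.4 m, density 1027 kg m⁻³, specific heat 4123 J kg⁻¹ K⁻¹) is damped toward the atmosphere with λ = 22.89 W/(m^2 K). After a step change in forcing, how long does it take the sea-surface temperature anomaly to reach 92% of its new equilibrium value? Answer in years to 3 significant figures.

Areal heat capacity C = ρ c_p D = 1027 × 4123 × 122.4 = 5.18×10^8 J m⁻² K⁻¹.
τ = C / λ = 5.18×10^8 / 22.89 = 2.26×10^7 s.
Fraction reached: 1 − e^(−t/τ) = 0.92 ⇒ t = −τ ln(1 − 0.92) = τ × 2.53.
t = 5.72×10^7 s = 1.81 years.

1.81 years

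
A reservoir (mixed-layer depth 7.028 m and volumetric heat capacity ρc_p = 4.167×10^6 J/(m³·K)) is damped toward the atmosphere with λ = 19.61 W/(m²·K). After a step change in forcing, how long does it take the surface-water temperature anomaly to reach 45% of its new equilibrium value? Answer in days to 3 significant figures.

10.3 days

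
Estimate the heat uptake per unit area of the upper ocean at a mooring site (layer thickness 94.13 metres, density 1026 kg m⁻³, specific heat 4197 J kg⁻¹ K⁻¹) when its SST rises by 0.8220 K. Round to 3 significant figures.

Areal heat capacity C = ρ c_p D = 1026 × 4197 × 94.13 = 4.05×10^8 J m⁻² K⁻¹.
ΔQ = C ΔT = 4.05×10^8 × 0.8220 = 3.33×10^8 J/m².

3.33×10^8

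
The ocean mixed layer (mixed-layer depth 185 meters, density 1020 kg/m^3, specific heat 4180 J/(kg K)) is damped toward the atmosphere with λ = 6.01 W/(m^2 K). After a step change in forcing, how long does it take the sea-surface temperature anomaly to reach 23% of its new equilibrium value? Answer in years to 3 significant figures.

1.09 years

Areal heat capacity C = ρ c_p D = 1020 × 4180 × 185 = 7.89×10^8 J/(m²·K).
τ = C / λ = 7.89×10^8 / 6.01 = 1.31×10^8 s.
Fraction reached: 1 − e^(−t/τ) = 0.23 ⇒ t = −τ ln(1 − 0.23) = τ × 0.261.
t = 3.43×10^7 s = 1.09 years.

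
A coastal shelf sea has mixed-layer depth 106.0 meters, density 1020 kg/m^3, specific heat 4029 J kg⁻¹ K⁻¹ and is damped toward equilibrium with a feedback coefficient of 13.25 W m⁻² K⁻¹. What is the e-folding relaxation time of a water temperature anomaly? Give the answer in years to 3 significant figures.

1.04 years

Areal heat capacity C = ρ c_p D = 1020 × 4029 × 106.0 = 4.36×10^8 J m⁻² K⁻¹.
Relaxation time τ = C / λ = 4.36×10^8 / 13.25 = 3.29×10^7 s.
In years: 3.29×10^7 s / (3.156×10^7 s/year) = 1.04 years.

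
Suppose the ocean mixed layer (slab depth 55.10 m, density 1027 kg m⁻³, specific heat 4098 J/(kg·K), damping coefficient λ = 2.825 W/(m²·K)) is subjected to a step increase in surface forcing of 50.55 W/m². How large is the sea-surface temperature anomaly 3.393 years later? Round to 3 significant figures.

Areal heat capacity C = ρ c_p D = 1027 × 4098 × 55.10 = 2.32×10^8 J/(m^2 K).
τ = C / λ = 2.32×10^8 / 2.825 = 8.21×10^7 s.
Equilibrium anomaly ΔT_eq = F / λ = 50.55 / 2.825 = 17.9 K.
t = 3.393 years = 1.07×10^8 s, so t/τ = 1.30.
ΔT(t) = ΔT_eq (1 − e^(−t/τ)) = 17.9 × (1 − e^−1.30) = 13.0 K.

13.0 K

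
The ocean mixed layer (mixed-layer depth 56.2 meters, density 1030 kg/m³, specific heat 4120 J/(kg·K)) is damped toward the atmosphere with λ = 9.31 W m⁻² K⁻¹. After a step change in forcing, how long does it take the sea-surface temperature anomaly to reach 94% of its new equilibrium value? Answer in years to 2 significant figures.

Areal heat capacity C = ρ c_p D = 1030 × 4120 × 56.2 = 2.38×10^8 J/(m^2 K).
τ = C / λ = 2.38×10^8 / 9.31 = 2.56×10^7 s.
Fraction reached: 1 − e^(−t/τ) = 0.94 ⇒ t = −τ ln(1 − 0.94) = τ × 2.81.
t = 7.21×10^7 s = 2.28 years.

2.3 years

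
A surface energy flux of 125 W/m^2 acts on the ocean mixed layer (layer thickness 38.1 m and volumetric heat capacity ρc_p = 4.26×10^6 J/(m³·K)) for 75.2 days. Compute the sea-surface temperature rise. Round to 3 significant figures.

Areal heat capacity C = ρc_p × D = 4.26×10^6 × 38.1 = 1.62×10^8 J/(m^2 K).
Net heat input Q = F Δt = 125 × (75.2 days × 86400 s/day) = 8.12×10^8 J/m².
ΔT = Q / C = 8.12×10^8 / 1.62×10^8 = 5.00 K.

5.00 K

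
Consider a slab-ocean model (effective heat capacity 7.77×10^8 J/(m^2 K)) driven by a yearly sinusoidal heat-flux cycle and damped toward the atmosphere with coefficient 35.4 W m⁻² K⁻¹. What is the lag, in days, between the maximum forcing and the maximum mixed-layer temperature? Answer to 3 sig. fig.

Areal heat capacity C = 7.77×10^8 J/(m^2 K) (given).
ω = 2π / 3.15×10^7 s = 1.99×10^-7 s⁻¹.
Phase lag φ = arctan(Cω/λ) = arctan(155/35.4) = 1.35 rad.
Time lag = φ / ω = 1.35 / 1.99×10^-7 = 6.76×10^6 s = 78.2 days.

78.2 days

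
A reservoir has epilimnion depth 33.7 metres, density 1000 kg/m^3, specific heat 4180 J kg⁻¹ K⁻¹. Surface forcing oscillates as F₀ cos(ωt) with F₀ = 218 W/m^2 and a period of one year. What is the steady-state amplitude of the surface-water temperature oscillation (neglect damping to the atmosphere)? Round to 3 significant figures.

7.77 K

Areal heat capacity C = ρ c_p D = 1000 × 4180 × 33.7 = 1.41×10^8 J/(m^2 K).
Angular frequency ω = 2π / T = 2π / 3.15×10^7 s = 1.99×10^-7 s⁻¹.
Cω = 1.41×10^8 × 1.99×10^-7 = 28.1 W/(m²·K).
Amplitude A = F₀ / (Cω) = 218 / 28.1 = 7.77 K.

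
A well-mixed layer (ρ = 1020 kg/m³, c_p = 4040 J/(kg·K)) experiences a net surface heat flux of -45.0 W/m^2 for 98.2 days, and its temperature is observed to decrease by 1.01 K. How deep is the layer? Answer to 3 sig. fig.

91.7 m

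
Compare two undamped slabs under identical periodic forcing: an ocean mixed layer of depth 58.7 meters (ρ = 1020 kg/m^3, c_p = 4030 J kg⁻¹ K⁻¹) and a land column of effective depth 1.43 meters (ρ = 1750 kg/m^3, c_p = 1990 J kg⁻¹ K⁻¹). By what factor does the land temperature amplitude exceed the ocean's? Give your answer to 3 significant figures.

C_ocean = 1020 × 4030 × 58.7 = 2.41×10^8 J/(m²·K).
C_land = 1750 × 1990 × 1.43 = 4.98×10^6 J/(m²·K).
Undamped amplitude ∝ 1/C, so A_land/A_ocean = C_ocean/C_land = 48.5.

48.5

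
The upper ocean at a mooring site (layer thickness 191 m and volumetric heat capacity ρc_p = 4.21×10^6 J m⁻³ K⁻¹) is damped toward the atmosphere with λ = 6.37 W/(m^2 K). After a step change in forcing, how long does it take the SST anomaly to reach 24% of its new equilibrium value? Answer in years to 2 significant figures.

1.1 years

Areal heat capacity C = ρc_p × D = 4.21×10^6 × 191 = 8.04×10^8 J/(m^2 K).
τ = C / λ = 8.04×10^8 / 6.37 = 1.26×10^8 s.
Fraction reached: 1 − e^(−t/τ) = 0.24 ⇒ t = −τ ln(1 − 0.24) = τ × 0.274.
t = 3.46×10^7 s = 1.10 years.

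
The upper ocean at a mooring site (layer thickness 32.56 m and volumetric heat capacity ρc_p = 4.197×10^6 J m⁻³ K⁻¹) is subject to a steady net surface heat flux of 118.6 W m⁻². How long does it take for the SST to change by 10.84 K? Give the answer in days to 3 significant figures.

Areal heat capacity C = ρc_p × D = 4.197×10^6 × 32.56 = 1.37×10^8 J/(m^2 K).
Time required: Δt = C ΔT / F = 1.37×10^8 × 10.84 / 118.6 = 1.25×10^7 s.
In days: 1.25×10^7 s / (86400 s/day) = 145 days.

145 days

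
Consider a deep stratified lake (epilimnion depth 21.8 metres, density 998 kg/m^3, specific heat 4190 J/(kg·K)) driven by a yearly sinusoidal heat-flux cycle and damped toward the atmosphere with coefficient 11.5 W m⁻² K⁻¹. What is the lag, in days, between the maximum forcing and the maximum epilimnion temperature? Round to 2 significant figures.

58 days

Areal heat capacity C = ρ c_p D = 998 × 4190 × 21.8 = 9.12×10^7 J/(m^2 K).
ω = 2π / 3.15×10^7 s = 1.99×10^-7 s⁻¹.
Phase lag φ = arctan(Cω/λ) = arctan(18.2/11.5) = 1.01 rad.
Time lag = φ / ω = 1.01 / 1.99×10^-7 = 5.05×10^6 s = 58.5 days.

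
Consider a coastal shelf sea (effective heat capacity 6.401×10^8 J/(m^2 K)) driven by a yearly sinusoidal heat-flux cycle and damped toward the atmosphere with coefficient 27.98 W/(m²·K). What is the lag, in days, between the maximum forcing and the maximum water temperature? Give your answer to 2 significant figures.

79 days

Areal heat capacity C = 6.401×10^8 J/(m^2 K) (given).
ω = 2π / 3.15×10^7 s = 1.99×10^-7 s⁻¹.
Phase lag φ = arctan(Cω/λ) = arctan(128/27.98) = 1.35 rad.
Time lag = φ / ω = 1.35 / 1.99×10^-7 = 6.80×10^6 s = 78.7 days.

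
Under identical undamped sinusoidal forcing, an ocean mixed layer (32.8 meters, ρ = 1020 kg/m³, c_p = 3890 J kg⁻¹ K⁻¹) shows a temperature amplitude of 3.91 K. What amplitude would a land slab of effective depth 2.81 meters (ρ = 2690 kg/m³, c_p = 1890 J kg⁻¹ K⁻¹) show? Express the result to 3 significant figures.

35.6 K

C_ocean = 1.30×10^8 J/(m²·K); C_land = 1.43×10^7 J/(m²·K).
A ∝ 1/C ⇒ A_land = A_ocean × C_ocean/C_land = 3.91 × 9.11 = 35.6 K.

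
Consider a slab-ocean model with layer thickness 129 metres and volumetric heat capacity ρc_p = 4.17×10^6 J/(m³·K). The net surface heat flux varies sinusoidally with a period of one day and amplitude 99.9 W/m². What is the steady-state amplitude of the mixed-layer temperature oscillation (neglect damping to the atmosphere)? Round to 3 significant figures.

Areal heat capacity C = ρc_p × D = 4.17×10^6 × 129 = 5.38×10^8 J/(m²·K).
Angular frequency ω = 2π / T = 2π / 86400 s = 7.27×10^-5 s⁻¹.
Cω = 5.38×10^8 × 7.27×10^-5 = 39100 W/(m²·K).
Amplitude A = F₀ / (Cω) = 99.9 / 39100 = 0.00255 K.

0.00255 K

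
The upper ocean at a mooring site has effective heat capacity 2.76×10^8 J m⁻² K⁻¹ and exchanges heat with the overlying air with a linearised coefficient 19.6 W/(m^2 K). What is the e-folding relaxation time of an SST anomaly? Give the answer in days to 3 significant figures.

Areal heat capacity C = 2.76×10^8 J m⁻² K⁻¹ (given).
Relaxation time τ = C / λ = 2.76×10^8 / 19.6 = 1.41×10^7 s.
In days: 1.41×10^7 s / (86400 s/day) = 163 days.

163 days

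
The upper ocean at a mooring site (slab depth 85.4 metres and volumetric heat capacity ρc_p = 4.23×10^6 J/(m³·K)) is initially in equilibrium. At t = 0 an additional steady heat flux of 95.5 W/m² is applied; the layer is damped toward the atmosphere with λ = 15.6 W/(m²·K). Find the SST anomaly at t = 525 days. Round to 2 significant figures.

5.3 K

Areal heat capacity C = ρc_p × D = 4.23×10^6 × 85.4 = 3.61×10^8 J/(m^2 K).
τ = C / λ = 3.61×10^8 / 15.6 = 2.32×10^7 s.
Equilibrium anomaly ΔT_eq = F / λ = 95.5 / 15.6 = 6.12 K.
t = 525 days = 4.54×10^7 s, so t/τ = 1.96.
ΔT(t) = ΔT_eq (1 − e^(−t/τ)) = 6.12 × (1 − e^−1.96) = 5.26 K.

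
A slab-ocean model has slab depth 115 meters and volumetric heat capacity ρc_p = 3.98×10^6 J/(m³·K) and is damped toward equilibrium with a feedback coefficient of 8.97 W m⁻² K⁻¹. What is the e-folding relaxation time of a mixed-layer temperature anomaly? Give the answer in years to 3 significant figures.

1.62 years

Areal heat capacity C = ρc_p × D = 3.98×10^6 × 115 = 4.58×10^8 J/(m²·K).
Relaxation time τ = C / λ = 4.58×10^8 / 8.97 = 5.10×10^7 s.
In years: 5.10×10^7 s / (3.156×10^7 s/year) = 1.62 years.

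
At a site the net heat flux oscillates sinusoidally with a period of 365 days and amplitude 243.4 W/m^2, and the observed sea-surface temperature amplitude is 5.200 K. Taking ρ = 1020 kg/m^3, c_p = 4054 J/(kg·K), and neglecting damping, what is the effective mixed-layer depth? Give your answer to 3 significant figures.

56.8 m

ω = 2π / 3.15×10^7 s = 1.99×10^-7 s⁻¹.
Required C = F₀ / (A ω) = 243.4 / (5.200 × 1.99×10^-7) = 2.35×10^8 J/(m²·K).
D = C / (ρ c_p) = 2.35×10^8 / (1020 × 4054) = 56.8 m.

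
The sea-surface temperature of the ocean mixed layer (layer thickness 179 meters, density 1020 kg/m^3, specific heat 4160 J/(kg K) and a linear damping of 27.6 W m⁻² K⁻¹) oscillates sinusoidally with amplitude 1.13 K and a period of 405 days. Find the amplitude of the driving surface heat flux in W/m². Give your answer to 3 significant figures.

157

Areal heat capacity C = ρ c_p D = 1020 × 4160 × 179 = 7.60×10^8 J m⁻² K⁻¹.
ω = 2π / 3.50×10^7 s = 1.80×10^-7 s⁻¹.
√((Cω)² + λ²) = √((136)² + 27.6²) = 139 W/(m²·K).
F₀ = A × √((Cω)²+λ²) = 1.13 × 139 = 157 W/m².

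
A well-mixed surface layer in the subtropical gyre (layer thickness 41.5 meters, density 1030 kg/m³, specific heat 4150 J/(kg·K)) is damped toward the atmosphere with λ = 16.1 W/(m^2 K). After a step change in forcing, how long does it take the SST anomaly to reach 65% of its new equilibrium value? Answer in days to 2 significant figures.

130 days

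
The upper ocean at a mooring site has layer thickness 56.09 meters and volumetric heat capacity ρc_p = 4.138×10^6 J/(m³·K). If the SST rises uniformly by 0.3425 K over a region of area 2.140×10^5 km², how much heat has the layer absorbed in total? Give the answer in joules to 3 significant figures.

1.70×10^19 J

Areal heat capacity C = ρc_p × D = 4.138×10^6 × 56.09 = 2.32×10^8 J/(m^2 K).
Heat per unit area: q = C ΔT = 2.32×10^8 × 0.3425 = 7.95×10^7 J/m².
Total heat: Q = q × A = 7.95×10^7 × (2.140×10^5 × 10⁶ m²) = 1.70×10^19 J.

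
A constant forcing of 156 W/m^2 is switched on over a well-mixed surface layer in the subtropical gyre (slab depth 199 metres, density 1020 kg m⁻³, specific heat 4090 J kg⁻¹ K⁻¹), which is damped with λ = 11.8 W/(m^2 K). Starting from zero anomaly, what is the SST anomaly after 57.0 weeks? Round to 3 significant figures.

Areal heat capacity C = ρ c_p D = 1020 × 4090 × 199 = 8.30×10^8 J/(m^2 K).
τ = C / λ = 8.30×10^8 / 11.8 = 7.04×10^7 s.
Equilibrium anomaly ΔT_eq = F / λ = 156 / 11.8 = 13.2 K.
t = 57.0 weeks = 3.45×10^7 s, so t/τ = 0.490.
ΔT(t) = ΔT_eq (1 − e^(−t/τ)) = 13.2 × (1 − e^−0.490) = 5.12 K.

5.12 K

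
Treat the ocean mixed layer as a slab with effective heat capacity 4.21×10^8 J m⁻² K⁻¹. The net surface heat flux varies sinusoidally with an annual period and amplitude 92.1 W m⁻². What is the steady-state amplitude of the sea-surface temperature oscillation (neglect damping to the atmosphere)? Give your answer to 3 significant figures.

Areal heat capacity C = 4.21×10^8 J m⁻² K⁻¹ (given).
Angular frequency ω = 2π / T = 2π / 3.15×10^7 s = 1.99×10^-7 s⁻¹.
Cω = 4.21×10^8 × 1.99×10^-7 = 83.9 W/(m²·K).
Amplitude A = F₀ / (Cω) = 92.1 / 83.9 = 1.10 K.

1.10 K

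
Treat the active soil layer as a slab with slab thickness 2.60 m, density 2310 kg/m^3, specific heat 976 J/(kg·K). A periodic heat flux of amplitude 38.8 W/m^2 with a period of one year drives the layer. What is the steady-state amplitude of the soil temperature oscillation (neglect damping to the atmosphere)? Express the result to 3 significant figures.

33.2 K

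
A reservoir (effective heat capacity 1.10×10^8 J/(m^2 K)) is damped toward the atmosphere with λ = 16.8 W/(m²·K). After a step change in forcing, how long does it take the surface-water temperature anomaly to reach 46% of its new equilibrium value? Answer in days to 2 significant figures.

Areal heat capacity C = 1.10×10^8 J/(m^2 K) (given).
τ = C / λ = 1.10×10^8 / 16.8 = 6.55×10^6 s.
Fraction reached: 1 − e^(−t/τ) = 0.46 ⇒ t = −τ ln(1 − 0.46) = τ × 0.616.
t = 4.03×10^6 s = 46.7 days.

47 days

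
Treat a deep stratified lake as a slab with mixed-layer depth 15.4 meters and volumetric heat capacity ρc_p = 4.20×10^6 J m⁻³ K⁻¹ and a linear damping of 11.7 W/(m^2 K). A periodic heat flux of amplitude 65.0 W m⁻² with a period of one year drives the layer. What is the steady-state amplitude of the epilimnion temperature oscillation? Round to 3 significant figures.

Areal heat capacity C = ρc_p × D = 4.20×10^6 × 15.4 = 6.47×10^7 J m⁻² K⁻¹.
Angular frequency ω = 2π / T = 2π / 3.15×10^7 s = 1.99×10^-7 s⁻¹.
√((Cω)² + λ²) = √((12.9)² + 11.7²) = 17.4 W/(m²·K).
Amplitude A = F₀ / √((Cω)²+λ²) = 65.0 / 17.4 = 3.73 K.

3.73 K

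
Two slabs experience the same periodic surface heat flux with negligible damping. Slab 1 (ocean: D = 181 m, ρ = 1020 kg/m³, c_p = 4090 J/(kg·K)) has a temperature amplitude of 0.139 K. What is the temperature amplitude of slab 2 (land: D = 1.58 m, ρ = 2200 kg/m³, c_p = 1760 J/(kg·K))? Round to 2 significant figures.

17 K

C_ocean = 7.55×10^8 J/(m²·K); C_land = 6.12×10^6 J/(m²·K).
A ∝ 1/C ⇒ A_land = A_ocean × C_ocean/C_land = 0.139 × 123 = 17.2 K.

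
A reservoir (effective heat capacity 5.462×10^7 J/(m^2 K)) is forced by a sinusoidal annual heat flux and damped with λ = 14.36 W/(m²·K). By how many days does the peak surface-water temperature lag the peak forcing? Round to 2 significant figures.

Areal heat capacity C = 5.462×10^7 J/(m^2 K) (given).
ω = 2π / 3.15×10^7 s = 1.99×10^-7 s⁻¹.
Phase lag φ = arctan(Cω/λ) = arctan(10.9/14.36) = 0.648 rad.
Time lag = φ / ω = 0.648 / 1.99×10^-7 = 3.25×10^6 s = 37.7 days.

38 days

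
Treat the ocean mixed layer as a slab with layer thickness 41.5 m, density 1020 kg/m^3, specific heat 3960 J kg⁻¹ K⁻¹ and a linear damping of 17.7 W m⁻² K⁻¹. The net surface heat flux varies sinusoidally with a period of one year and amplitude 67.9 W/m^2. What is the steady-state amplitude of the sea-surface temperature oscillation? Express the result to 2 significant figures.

1.8 K

Areal heat capacity C = ρ c_p D = 1020 × 3960 × 41.5 = 1.68×10^8 J/(m^2 K).
Angular frequency ω = 2π / T = 2π / 3.15×10^7 s = 1.99×10^-7 s⁻¹.
√((Cω)² + λ²) = √((33.4)² + 17.7²) = 37.8 W/(m²·K).
Amplitude A = F₀ / √((Cω)²+λ²) = 67.9 / 37.8 = 1.80 K.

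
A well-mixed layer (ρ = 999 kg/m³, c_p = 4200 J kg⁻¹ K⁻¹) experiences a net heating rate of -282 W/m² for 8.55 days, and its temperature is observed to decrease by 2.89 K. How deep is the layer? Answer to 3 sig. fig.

17.2 m

Heat input Q = F Δt = -282 × 7.39×10^5 s = -2.08×10^8 J/m².
Required areal heat capacity C = Q / ΔT = 7.21×10^7 J/(m²·K).
Depth D = C / (ρ c_p) = 7.21×10^7 / (999 × 4200) = 17.2 m.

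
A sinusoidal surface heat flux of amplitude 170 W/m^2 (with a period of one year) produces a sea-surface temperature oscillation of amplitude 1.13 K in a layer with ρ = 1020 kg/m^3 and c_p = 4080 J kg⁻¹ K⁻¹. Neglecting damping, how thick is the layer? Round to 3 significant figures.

ω = 2π / 3.15×10^7 s = 1.99×10^-7 s⁻¹.
Required C = F₀ / (A ω) = 170 / (1.13 × 1.99×10^-7) = 7.55×10^8 J/(m²·K).
D = C / (ρ c_p) = 7.55×10^8 / (1020 × 4080) = 181 m.

181 m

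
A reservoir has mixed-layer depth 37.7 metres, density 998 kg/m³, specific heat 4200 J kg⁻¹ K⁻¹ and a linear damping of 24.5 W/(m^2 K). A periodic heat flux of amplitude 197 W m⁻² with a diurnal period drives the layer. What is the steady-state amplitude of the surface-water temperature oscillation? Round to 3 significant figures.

Areal heat capacity C = ρ c_p D = 998 × 4200 × 37.7 = 1.58×10^8 J m⁻² K⁻¹.
Angular frequency ω = 2π / T = 2π / 86400 s = 7.27×10^-5 s⁻¹.
√((Cω)² + λ²) = √((11500)² + 24.5²) = 11500 W/(m²·K).
Amplitude A = F₀ / √((Cω)²+λ²) = 197 / 11500 = 0.0171 K.

0.0171 K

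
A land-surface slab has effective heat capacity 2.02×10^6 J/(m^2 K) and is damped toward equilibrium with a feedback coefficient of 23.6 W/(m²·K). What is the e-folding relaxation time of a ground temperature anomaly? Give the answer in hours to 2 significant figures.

24 hours

Areal heat capacity C = 2.02×10^6 J/(m^2 K) (given).
Relaxation time τ = C / λ = 2.02×10^6 / 23.6 = 85600 s.
In hours: 85600 s / (3600 s/hour) = 23.8 hours.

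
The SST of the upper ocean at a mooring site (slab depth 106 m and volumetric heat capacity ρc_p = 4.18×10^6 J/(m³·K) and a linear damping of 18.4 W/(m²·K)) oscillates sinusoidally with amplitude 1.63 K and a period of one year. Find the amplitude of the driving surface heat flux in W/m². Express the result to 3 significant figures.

Areal heat capacity C = ρc_p × D = 4.18×10^6 × 106 = 4.43×10^8 J/(m²·K).
ω = 2π / 3.15×10^7 s = 1.99×10^-7 s⁻¹.
√((Cω)² + λ²) = √((88.3)² + 18.4²) = 90.2 W/(m²·K).
F₀ = A × √((Cω)²+λ²) = 1.63 × 90.2 = 147 W/m².

147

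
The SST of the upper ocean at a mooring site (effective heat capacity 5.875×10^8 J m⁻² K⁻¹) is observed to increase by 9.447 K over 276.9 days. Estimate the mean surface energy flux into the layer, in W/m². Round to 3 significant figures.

Areal heat capacity C = 5.875×10^8 J m⁻² K⁻¹ (given).
Required heat per unit area: Q = C ΔT = 5.88×10^8 × 9.447 = 5.55×10^9 J/m².
Flux F = Q / Δt = 5.55×10^9 / 2.39×10^7 s = 232 W/m².

232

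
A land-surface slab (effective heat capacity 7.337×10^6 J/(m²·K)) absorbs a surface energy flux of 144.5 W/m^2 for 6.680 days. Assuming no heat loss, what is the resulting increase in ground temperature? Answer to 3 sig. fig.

11.4 K

Areal heat capacity C = 7.337×10^6 J/(m²·K) (given).
Net heat input Q = F Δt = 144.5 × (6.680 days × 86400 s/day) = 8.34×10^7 J/m².
ΔT = Q / C = 8.34×10^7 / 7.34×10^6 = 11.4 K.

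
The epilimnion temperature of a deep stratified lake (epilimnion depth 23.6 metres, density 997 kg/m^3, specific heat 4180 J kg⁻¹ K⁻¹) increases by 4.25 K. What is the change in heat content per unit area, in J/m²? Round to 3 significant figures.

4.18×10^8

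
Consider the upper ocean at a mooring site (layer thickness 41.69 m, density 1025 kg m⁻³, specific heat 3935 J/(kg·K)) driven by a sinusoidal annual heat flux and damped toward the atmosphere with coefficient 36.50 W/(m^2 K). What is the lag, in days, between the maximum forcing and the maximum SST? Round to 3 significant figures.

43.1 days

Areal heat capacity C = ρ c_p D = 1025 × 3935 × 41.69 = 1.68×10^8 J/(m^2 K).
ω = 2π / 3.15×10^7 s = 1.99×10^-7 s⁻¹.
Phase lag φ = arctan(Cω/λ) = arctan(33.5/36.50) = 0.743 rad.
Time lag = φ / ω = 0.743 / 1.99×10^-7 = 3.73×10^6 s = 43.1 days.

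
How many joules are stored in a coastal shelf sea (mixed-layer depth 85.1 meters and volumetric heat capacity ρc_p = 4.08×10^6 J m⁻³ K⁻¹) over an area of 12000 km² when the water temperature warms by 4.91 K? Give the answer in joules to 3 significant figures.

2.05×10^19 J

Areal heat capacity C = ρc_p × D = 4.08×10^6 × 85.1 = 3.47×10^8 J m⁻² K⁻¹.
Heat per unit area: q = C ΔT = 3.47×10^8 × 4.91 = 1.70×10^9 J/m².
Total heat: Q = q × A = 1.70×10^9 × (12000 × 10⁶ m²) = 2.05×10^19 J.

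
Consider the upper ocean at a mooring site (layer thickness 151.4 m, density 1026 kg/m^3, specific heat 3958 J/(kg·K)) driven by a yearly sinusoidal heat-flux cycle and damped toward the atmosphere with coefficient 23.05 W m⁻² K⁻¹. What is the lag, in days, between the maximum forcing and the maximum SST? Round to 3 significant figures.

80.4 days

Areal heat capacity C = ρ c_p D = 1026 × 3958 × 151.4 = 6.15×10^8 J/(m²·K).
ω = 2π / 3.15×10^7 s = 1.99×10^-7 s⁻¹.
Phase lag φ = arctan(Cω/λ) = arctan(122/23.05) = 1.38 rad.
Time lag = φ / ω = 1.38 / 1.99×10^-7 = 6.95×10^6 s = 80.4 days.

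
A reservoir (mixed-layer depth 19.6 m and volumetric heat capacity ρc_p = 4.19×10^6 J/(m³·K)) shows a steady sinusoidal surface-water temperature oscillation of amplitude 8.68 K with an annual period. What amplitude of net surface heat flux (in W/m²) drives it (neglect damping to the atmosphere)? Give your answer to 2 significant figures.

140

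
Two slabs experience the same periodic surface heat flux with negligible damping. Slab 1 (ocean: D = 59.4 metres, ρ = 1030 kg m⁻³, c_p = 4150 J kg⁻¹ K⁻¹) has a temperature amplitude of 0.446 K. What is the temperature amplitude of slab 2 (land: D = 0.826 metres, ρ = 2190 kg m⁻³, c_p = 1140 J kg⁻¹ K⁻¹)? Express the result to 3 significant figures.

C_ocean = 2.54×10^8 J/(m²·K); C_land = 2.06×10^6 J/(m²·K).
A ∝ 1/C ⇒ A_land = A_ocean × C_ocean/C_land = 0.446 × 123 = 54.9 K.

54.9 K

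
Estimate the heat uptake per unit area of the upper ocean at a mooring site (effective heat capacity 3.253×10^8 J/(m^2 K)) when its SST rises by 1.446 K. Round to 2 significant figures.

Areal heat capacity C = 3.253×10^8 J/(m^2 K) (given).
ΔQ = C ΔT = 3.25×10^8 × 1.446 = 4.70×10^8 J/m².

4.7×10^8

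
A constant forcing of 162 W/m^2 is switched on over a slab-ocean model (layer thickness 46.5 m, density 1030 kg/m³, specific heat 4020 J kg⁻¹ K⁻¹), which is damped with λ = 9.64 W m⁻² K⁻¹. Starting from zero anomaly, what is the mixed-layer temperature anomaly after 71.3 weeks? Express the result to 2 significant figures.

15 K

Areal heat capacity C = ρ c_p D = 1030 × 4020 × 46.5 = 1.93×10^8 J/(m^2 K).
τ = C / λ = 1.93×10^8 / 9.64 = 2.00×10^7 s.
Equilibrium anomaly ΔT_eq = F / λ = 162 / 9.64 = 16.8 K.
t = 71.3 weeks = 4.31×10^7 s, so t/τ = 2.16.
ΔT(t) = ΔT_eq (1 − e^(−t/τ)) = 16.8 × (1 − e^−2.16) = 14.9 K.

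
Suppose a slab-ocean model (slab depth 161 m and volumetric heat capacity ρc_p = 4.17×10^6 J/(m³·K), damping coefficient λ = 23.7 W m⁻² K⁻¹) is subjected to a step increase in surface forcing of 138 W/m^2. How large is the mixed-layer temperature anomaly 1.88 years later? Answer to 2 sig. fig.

Areal heat capacity C = ρc_p × D = 4.17×10^6 × 161 = 6.71×10^8 J/(m²·K).
τ = C / λ = 6.71×10^8 / 23.7 = 2.83×10^7 s.
Equilibrium anomaly ΔT_eq = F / λ = 138 / 23.7 = 5.82 K.
t = 1.88 years = 5.93×10^7 s, so t/τ = 2.09.
ΔT(t) = ΔT_eq (1 − e^(−t/τ)) = 5.82 × (1 − e^−2.09) = 5.11 K.

5.1 K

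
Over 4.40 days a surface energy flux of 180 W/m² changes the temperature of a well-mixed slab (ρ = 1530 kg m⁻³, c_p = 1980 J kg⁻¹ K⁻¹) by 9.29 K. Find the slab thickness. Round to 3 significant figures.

2.43 m

Heat input Q = F Δt = 180 × 3.80×10^5 s = 6.84×10^7 J/m².
Required areal heat capacity C = Q / ΔT = 7.37×10^6 J/(m²·K).
Depth D = C / (ρ c_p) = 7.37×10^6 / (1530 × 1980) = 2.43 m.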